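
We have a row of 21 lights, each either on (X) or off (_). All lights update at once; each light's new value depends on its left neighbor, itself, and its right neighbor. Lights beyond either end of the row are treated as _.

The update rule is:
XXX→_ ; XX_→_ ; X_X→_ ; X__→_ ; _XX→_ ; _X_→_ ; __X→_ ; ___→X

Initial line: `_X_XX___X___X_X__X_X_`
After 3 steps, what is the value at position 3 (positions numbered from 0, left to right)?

______X___X__________
XXXXX___X___XXXXXXXXX
______X___X__________
position 3 holds _

_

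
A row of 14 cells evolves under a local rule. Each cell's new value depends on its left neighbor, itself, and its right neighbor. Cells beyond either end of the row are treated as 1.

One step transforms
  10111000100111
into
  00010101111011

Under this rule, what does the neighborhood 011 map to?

0

At position 2 the neighborhood is 011; the next row has 0 there.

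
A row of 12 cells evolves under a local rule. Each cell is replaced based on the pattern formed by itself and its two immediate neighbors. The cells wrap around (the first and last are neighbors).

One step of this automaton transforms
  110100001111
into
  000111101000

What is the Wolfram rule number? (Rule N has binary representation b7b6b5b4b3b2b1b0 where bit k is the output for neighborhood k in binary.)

29

position 0: 111 → 0  (bit 7 = 0)
position 1: 110 → 0  (bit 6 = 0)
position 2: 101 → 0  (bit 5 = 0)
position 4: 100 → 1  (bit 4 = 1)
position 8: 011 → 1  (bit 3 = 1)
position 3: 010 → 1  (bit 2 = 1)
position 7: 001 → 0  (bit 1 = 0)
position 5: 000 → 1  (bit 0 = 1)
bits b7..b0 = 00011101 = 29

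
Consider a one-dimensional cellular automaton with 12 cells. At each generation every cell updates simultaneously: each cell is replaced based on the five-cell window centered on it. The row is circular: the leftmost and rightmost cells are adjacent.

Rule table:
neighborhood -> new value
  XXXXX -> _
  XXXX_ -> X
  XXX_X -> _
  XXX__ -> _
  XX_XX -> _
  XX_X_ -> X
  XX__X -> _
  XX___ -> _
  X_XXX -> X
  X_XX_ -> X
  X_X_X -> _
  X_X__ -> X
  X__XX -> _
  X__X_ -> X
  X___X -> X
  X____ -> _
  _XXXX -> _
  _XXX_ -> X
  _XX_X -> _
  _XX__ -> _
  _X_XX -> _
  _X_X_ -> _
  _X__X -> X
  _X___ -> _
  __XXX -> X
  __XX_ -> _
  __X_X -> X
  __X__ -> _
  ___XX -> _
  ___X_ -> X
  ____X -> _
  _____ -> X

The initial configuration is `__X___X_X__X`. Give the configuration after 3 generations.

__X________X

XX__XXX_XXX_
X___XX__XX__
__X________X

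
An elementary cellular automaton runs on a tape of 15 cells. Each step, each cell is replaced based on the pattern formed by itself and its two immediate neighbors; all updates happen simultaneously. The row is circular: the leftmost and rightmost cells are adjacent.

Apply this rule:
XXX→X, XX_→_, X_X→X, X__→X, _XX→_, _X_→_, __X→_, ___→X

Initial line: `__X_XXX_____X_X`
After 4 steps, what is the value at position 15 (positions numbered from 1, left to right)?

X__X_X_XXXX__X_
_X__X_X_XX_X__X
X_X__X_X__X_X__
_X_X__X_X__X_X_
position 15 holds _

_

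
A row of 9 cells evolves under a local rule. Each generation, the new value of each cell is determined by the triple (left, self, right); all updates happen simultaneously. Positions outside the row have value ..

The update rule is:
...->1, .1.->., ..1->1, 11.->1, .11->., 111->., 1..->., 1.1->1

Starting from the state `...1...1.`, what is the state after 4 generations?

generation 1: 111..11..
generation 2: ..1.1.1.1
generation 3: 11.1.1.1.
generation 4: .11.1.1..

.11.1.1..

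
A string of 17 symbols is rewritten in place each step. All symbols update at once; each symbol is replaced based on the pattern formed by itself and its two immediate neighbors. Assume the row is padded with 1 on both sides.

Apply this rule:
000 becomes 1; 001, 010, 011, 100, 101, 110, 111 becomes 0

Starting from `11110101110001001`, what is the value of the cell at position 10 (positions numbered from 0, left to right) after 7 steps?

0

00000000000100000
01111111110001110
00000000000100000  (repeats step 1; period 2)
step 7: 00000000000100000
position 10 holds 0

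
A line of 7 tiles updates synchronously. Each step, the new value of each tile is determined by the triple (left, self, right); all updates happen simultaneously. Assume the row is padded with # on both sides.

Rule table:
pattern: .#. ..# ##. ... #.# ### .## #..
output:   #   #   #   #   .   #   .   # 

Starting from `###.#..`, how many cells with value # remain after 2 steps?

###.###
###..##
count of #: 5

5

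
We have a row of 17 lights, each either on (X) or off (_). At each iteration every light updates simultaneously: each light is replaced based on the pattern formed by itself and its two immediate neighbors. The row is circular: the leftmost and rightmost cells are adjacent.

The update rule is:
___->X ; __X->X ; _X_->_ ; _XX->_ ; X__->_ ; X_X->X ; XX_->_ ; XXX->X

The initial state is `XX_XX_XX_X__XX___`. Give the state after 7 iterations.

__X__X__X__X___XX
_X__X__X__X__XX__
X__X__X__X__X___X
__X__X__X__X__XX_
XX__X__X__X__X___
___X__X__X__X__XX
_XX__X__X__X__X__

_XX__X__X__X__X__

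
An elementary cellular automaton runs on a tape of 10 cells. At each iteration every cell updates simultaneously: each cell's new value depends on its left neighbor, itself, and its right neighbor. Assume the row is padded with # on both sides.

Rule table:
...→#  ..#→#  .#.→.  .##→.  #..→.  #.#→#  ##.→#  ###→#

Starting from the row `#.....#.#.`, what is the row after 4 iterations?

#.####.#.#
##.####.#.
###.####.#
####.####.

####.####.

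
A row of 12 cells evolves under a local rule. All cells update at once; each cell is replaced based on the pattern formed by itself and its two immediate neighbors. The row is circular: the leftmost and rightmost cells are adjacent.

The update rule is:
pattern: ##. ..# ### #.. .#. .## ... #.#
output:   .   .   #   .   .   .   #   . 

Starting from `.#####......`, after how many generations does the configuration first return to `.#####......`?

..###..#####
...#....###.
##...##..#..
...#........
##...#######
#..#..######
.......#####
.#####..###.
..###....#..
#..#..##...#
.........#..
########...#
#######..#..
.#####......

14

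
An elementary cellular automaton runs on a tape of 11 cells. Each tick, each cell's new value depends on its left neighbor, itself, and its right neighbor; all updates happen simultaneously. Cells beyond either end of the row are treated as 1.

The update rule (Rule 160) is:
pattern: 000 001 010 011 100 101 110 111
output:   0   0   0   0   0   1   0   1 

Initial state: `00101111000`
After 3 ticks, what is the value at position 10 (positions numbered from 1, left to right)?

00010110000
00001000000
00000000000
position 10 holds 0

0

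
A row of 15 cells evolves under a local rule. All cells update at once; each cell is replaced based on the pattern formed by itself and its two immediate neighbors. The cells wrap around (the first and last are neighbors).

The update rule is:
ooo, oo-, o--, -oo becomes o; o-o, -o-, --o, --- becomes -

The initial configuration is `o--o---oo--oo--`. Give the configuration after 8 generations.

oooooo-ooo-oooo

-o--o--ooo-ooo-
--o--o-ooo-oooo
o--o---ooo-oooo
oo--o--ooo-oooo
ooo--o-ooo-oooo
oooo---ooo-oooo
ooooo--ooo-oooo
oooooo-ooo-oooo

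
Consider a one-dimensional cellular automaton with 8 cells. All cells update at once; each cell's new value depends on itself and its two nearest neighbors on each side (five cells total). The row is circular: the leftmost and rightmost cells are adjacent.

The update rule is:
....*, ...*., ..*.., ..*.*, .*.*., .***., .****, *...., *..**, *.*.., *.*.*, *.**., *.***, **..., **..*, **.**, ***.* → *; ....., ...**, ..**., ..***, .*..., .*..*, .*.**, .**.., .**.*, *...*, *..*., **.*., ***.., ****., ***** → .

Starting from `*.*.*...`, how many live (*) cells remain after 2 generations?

3

generation 1: *****..*
generation 2: *....**.
count of *: 3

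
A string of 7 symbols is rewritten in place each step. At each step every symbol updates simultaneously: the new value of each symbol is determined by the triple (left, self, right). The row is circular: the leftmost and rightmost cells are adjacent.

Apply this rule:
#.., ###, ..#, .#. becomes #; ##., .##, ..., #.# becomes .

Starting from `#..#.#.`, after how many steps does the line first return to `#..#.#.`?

step 1: ####.#.
step 2: .##..#.
step 3: #..####
step 4: .##.###
step 5: .....#.
step 6: ....###
step 7: #..#.#.

7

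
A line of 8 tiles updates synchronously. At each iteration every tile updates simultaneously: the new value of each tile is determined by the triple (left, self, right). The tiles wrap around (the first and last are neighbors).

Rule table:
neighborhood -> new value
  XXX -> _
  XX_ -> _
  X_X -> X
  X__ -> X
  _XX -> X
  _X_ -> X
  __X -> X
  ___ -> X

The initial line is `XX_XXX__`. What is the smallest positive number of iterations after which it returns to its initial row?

X_XX__XX
_XX_XXX_
XX_XX__X
__XX_XXX
XXX_XX__
X__XX_XX
_XXX_XX_
XX__XX_X
__XXX_XX
XXX__XX_
X__XXX_X
_XXX__XX
XX__XXX_
X_XXX__X
_XX__XXX
XX_XXX__

16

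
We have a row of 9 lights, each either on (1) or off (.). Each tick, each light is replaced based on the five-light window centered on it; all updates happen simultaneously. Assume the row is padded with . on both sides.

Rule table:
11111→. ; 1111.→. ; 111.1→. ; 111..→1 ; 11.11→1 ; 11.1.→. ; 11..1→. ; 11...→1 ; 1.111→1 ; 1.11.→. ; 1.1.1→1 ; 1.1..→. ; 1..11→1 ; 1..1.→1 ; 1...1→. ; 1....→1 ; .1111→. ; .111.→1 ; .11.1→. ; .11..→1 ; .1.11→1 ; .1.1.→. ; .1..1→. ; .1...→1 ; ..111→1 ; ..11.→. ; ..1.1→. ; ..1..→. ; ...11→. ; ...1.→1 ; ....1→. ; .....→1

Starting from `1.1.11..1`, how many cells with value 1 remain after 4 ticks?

4

tick 1: ..11.1.1.
tick 2: .....1..1
tick 3: 111.1..1.
tick 4: 11....1.1
count of 1: 4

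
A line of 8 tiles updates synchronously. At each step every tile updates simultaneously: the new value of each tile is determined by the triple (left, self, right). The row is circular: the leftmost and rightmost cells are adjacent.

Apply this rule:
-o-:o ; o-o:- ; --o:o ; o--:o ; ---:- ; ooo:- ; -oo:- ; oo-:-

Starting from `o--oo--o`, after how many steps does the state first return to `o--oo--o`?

2

-oo--oo-
o--oo--o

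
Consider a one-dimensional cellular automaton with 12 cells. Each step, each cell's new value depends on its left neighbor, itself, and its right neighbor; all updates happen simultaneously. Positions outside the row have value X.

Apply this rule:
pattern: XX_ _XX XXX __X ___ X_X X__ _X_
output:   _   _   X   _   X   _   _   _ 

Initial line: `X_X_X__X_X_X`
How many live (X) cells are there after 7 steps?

step 1: ____________
step 2: _XXXXXXXXXX_
step 3: __XXXXXXXX__
step 4: ___XXXXXX___
step 5: _X__XXXX__X_
step 6: _____XX_____
step 7: _XXX____XXX_
count of X: 6

6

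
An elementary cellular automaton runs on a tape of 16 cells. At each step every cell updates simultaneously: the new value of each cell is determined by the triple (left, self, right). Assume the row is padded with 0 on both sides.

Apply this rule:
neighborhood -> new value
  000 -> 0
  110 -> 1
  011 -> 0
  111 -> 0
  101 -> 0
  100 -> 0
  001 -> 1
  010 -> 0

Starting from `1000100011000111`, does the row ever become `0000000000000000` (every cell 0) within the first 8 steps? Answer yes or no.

no

step 1: 0001000101001001
step 2: 0010001000010010
step 3: 0100010000100100
step 4: 1000100001001000
step 5: 0001000010010000
step 6: 0010000100100000
step 7: 0100001001000000
step 8: 1000010010000000
step 8 is 1000010010000000, still not uniform 0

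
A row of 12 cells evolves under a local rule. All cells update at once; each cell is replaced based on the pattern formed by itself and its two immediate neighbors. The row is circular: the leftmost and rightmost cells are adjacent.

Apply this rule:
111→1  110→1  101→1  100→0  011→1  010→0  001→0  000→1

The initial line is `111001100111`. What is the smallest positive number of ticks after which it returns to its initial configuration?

1

tick 1: 111001100111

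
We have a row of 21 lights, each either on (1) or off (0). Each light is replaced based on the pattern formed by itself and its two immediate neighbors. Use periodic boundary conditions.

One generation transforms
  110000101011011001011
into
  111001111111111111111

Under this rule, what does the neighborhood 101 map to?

At position 7 the neighborhood is 101; the next row has 1 there.

1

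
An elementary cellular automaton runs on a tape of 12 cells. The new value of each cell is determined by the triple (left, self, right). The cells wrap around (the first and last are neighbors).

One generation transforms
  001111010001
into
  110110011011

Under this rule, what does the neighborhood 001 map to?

At position 1 the neighborhood is 001; the next row has 1 there.

1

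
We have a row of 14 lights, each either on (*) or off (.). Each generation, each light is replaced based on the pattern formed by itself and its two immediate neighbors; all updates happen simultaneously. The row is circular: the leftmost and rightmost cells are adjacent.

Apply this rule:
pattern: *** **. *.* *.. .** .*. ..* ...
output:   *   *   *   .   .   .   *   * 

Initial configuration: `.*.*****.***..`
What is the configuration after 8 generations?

*.*.*****.**.*
**.*.*****.**.
.**.*.*****.**
*.**.*.*****.*
**.**.*.*****.
.**.**.*.*****
*.**.**.*.****
**.**.**.*.***

**.**.**.*.***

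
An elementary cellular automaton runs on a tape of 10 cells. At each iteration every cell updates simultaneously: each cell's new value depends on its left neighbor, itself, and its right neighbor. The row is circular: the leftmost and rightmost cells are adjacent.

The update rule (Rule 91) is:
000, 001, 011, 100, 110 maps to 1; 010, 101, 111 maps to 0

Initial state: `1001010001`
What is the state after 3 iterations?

1110001111

1110001111
0011111000
1110001111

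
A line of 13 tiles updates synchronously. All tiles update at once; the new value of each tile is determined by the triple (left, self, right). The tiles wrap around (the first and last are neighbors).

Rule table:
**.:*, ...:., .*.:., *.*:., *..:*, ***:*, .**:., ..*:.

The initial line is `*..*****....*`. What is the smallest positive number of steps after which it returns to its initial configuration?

13

step 1: **..*****....
step 2: .**..*****...
step 3: ..**..*****..
step 4: ...**..*****.
step 5: ....**..*****
step 6: *....**..****
step 7: **....**..***
step 8: ***....**..**
step 9: ****....**..*
step 10: *****....**..
step 11: .*****....**.
step 12: ..*****....**
step 13: *..*****....*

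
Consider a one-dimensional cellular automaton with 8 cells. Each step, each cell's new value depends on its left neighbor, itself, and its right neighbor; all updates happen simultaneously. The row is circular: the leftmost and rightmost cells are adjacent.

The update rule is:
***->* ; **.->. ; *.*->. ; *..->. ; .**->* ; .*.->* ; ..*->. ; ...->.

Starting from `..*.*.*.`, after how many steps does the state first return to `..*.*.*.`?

..*.*.*.

1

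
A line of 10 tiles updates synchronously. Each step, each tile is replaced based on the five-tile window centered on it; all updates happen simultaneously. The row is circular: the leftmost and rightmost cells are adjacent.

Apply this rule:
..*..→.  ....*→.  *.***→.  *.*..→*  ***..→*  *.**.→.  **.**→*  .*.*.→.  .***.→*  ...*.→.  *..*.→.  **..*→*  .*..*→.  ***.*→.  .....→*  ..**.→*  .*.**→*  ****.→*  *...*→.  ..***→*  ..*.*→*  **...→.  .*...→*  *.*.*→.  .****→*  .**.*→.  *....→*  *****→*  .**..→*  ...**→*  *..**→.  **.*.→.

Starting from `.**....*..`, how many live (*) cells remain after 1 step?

***.*...*.
count of *: 5

5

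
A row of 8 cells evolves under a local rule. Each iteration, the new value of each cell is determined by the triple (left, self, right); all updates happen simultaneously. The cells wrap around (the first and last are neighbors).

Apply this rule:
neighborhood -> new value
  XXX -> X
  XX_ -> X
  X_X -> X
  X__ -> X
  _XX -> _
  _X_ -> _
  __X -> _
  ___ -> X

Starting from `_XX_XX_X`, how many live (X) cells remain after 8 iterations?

5

X_XX_XX_
_X_XX_XX
X_X_XX_X
XX_X_XX_
_XX_X_XX
X_XX_X_X
XX_XX_X_
_XX_XX_X
count of X: 5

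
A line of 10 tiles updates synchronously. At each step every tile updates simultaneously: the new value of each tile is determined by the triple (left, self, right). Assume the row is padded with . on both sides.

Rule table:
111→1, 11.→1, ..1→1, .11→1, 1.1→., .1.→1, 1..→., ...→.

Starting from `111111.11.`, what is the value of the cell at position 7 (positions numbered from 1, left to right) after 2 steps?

.

111111.11.  (fixed point — unchanged through step 2)
position 7 holds .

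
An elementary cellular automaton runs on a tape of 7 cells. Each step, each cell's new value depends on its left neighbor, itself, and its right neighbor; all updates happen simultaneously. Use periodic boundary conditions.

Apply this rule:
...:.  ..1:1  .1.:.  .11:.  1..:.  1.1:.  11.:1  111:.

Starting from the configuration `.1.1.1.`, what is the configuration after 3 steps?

.....1.

step 1: 1......
step 2: ......1
step 3: .....1.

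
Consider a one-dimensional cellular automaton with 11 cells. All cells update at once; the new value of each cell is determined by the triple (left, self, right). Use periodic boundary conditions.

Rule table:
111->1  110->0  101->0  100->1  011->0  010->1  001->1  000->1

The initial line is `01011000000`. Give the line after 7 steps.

00010001111

11000111111
10111011111
00010001111
11111110110
01111100000
10111011111  (repeats step 2; period 4)
step 7: 00010001111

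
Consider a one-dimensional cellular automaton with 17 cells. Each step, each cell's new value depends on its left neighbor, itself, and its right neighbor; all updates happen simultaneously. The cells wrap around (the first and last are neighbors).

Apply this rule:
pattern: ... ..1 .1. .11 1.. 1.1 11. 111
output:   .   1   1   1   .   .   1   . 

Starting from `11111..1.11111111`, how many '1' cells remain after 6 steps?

....1.11.1.......
...11.11.1.......
..111.11.1.......
.11.1.11.1.......
111.1.11.1.......
1.1.1.11.1......1
count of 1: 7

7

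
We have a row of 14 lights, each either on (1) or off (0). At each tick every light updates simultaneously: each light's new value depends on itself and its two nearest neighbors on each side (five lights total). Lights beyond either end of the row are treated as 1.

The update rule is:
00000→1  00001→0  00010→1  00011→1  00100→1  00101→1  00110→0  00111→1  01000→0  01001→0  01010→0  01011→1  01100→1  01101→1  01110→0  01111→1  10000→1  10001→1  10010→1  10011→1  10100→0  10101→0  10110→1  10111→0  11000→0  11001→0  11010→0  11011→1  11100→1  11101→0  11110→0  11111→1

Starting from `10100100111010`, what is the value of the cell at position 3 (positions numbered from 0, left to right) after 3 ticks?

tick 1: 00001101100001
tick 2: 01010111101011
tick 3: 00001010000101
position 3 holds 0

0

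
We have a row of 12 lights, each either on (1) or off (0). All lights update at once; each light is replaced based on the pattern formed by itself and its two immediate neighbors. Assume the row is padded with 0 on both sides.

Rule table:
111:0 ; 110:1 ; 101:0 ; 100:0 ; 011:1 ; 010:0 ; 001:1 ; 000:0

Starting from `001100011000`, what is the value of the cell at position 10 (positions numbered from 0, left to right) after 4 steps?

0

011100111000
110101101000
110001100000
110011100000
position 10 holds 0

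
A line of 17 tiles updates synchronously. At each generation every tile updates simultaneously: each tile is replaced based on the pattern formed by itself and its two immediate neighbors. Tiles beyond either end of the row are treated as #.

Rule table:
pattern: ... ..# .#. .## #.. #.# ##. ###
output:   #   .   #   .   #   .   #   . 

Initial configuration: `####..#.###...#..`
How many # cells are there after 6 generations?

8

generation 1: ...##.#...###.##.
generation 2: ##..#.###...#..#.
generation 3: .##.#...###.##.#.
generation 4: ..#.###...#..#.#.
generation 5: #.#...###.##.#.#.
generation 6: #.###...#..#.#.#.
count of #: 8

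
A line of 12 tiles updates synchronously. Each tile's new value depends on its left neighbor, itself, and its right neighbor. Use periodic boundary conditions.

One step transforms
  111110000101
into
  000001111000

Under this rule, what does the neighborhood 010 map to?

0

At position 9 the neighborhood is 010; the next row has 0 there.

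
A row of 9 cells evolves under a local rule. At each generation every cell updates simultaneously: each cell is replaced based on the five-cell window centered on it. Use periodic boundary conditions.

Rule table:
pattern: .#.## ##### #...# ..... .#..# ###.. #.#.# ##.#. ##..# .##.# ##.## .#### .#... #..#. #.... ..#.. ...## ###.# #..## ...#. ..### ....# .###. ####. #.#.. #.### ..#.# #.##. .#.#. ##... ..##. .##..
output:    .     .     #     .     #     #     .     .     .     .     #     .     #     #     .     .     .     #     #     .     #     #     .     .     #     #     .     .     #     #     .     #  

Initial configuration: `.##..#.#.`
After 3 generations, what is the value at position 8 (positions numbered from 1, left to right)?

#.#.#.###
#..#..#..
.##.##.##
position 8 holds #

#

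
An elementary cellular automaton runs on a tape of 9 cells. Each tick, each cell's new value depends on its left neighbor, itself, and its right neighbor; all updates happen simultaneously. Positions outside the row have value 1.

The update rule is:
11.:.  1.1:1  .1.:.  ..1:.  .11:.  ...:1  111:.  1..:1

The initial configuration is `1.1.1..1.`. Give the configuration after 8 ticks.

1.1.1.1.1

tick 1: .1.1.1..1
tick 2: 1.1.1.1..
tick 3: .1.1.1.1.
tick 4: 1.1.1.1.1
tick 5: .1.1.1.1.  (repeats tick 3; period 2)
tick 8: 1.1.1.1.1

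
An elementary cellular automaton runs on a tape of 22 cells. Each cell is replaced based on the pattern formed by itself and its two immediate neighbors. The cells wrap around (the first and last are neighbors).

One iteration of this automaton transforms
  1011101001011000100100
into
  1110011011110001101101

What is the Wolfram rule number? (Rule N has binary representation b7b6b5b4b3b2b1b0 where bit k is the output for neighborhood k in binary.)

position 3: 111 → 0  (bit 7 = 0)
position 4: 110 → 0  (bit 6 = 0)
position 1: 101 → 1  (bit 5 = 1)
position 7: 100 → 0  (bit 4 = 0)
position 2: 011 → 1  (bit 3 = 1)
position 0: 010 → 1  (bit 2 = 1)
position 8: 001 → 1  (bit 1 = 1)
position 14: 000 → 0  (bit 0 = 0)
bits b7..b0 = 00101110 = 46

46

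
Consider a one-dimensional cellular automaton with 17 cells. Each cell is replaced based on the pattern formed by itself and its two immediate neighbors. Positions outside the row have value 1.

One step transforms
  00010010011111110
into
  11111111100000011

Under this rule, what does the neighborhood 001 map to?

1

At position 2 the neighborhood is 001; the next row has 1 there.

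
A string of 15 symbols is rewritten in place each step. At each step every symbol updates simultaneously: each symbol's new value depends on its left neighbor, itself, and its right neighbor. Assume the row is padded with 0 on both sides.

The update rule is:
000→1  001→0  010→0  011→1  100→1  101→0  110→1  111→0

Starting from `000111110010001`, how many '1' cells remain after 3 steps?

9

110100011001100
110011011101111
111011010101001
count of 1: 9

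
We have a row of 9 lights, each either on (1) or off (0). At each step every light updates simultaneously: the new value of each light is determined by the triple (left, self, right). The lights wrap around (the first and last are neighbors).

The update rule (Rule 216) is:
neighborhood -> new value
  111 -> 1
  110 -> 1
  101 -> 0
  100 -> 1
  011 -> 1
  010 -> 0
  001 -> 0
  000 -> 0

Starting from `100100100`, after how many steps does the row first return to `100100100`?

step 1: 010010010
step 2: 001001001
step 3: 100100100

3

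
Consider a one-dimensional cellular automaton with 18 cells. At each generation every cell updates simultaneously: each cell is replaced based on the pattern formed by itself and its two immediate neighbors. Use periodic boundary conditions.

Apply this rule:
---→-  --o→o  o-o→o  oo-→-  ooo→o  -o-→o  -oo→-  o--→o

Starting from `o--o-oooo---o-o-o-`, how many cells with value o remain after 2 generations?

generation 1: ooooo-oo-o-ooooooo
generation 2: oooo-o--ooo-oooooo
count of o: 14

14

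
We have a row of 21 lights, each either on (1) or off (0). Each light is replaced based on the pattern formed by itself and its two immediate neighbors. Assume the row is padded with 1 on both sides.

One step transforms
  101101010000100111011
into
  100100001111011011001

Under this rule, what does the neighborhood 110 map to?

1

At position 0 the neighborhood is 110; the next row has 1 there.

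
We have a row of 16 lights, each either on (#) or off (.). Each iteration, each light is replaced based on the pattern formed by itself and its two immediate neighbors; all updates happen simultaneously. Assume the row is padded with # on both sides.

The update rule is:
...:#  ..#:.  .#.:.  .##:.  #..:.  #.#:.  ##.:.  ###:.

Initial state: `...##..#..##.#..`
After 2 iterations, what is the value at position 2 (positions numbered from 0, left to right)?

.

.#..............
...############.
position 2 holds .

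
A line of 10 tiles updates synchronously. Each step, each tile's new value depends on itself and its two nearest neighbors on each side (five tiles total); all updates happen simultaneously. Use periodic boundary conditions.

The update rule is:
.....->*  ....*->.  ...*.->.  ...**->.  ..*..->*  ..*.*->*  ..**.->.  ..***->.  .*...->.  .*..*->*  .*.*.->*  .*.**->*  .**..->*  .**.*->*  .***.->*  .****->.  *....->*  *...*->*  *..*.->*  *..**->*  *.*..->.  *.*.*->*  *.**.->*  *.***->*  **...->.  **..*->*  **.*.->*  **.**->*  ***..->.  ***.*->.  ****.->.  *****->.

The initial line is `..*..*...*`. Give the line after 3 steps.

.***......

******.*.*
......****
.***......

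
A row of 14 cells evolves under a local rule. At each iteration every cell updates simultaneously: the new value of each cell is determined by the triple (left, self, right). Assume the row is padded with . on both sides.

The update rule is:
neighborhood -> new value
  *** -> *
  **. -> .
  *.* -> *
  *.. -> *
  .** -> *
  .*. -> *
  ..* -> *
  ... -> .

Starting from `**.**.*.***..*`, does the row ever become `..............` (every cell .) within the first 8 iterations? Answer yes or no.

no

*.**.*****.***
***.*****.***.
**.*****.***.*
*.*****.***.**
******.***.**.
*****.***.**.*
****.***.**.**
***.***.**.**.
iteration 8 is ***.***.**.**., still not uniform .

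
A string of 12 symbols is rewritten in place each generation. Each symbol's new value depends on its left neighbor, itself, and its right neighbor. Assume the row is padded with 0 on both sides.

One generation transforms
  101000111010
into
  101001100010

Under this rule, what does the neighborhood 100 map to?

0

At position 3 the neighborhood is 100; the next row has 0 there.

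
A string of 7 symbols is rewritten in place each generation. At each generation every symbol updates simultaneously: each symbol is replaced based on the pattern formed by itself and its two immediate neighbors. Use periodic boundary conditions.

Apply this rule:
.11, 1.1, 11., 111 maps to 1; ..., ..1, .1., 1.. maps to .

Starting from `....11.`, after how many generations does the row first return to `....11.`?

1

....11.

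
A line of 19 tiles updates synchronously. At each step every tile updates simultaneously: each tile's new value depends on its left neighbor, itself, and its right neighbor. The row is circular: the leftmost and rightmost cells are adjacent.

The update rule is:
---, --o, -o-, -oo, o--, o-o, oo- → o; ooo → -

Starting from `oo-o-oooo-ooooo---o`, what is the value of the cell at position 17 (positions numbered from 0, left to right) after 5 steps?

o

step 1: -ooooo--ooo---ooooo
step 2: oo---oooo-ooooo---o
step 3: -ooooo--ooo---ooooo  (repeats step 1; period 2)
step 5: -ooooo--ooo---ooooo
position 17 holds o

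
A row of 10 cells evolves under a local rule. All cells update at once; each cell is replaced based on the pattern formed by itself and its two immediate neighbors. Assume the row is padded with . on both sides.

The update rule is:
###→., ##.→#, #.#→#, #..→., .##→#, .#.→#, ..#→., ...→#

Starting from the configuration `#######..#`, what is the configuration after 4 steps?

#.###.#..#

#.....#..#
#.###.#..#
###.###..#
#.###.#..#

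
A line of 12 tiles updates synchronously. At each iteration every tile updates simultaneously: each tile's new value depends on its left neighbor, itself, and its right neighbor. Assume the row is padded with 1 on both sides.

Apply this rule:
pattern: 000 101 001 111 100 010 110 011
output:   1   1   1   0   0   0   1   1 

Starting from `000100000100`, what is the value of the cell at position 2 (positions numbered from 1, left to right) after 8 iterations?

1

011001111001
111011001011
001111010110
011001101111
111011111000
001110001011
011010110110
111101111111
position 2 holds 1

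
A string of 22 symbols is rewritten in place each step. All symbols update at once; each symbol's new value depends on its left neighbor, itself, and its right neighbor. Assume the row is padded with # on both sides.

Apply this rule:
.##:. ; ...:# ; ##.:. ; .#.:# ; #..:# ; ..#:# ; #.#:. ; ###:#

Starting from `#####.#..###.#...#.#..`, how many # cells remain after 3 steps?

11

####..###.#..#####.###
###.##.#..###.###...##
##.....###.#...#.###.#
count of #: 11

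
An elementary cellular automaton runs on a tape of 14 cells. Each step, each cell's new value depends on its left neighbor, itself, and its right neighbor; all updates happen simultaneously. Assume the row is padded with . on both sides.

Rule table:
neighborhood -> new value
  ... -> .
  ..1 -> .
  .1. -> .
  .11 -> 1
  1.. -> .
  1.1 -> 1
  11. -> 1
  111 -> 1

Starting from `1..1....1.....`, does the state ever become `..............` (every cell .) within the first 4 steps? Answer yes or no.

..............
all cells are . at step 1

yes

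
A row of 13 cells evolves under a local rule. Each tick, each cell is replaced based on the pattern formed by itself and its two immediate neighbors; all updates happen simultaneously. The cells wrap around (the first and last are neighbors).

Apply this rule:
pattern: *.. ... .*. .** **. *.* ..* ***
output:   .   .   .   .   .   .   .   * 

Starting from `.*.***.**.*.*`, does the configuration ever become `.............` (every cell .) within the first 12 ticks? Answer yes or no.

yes

....*........
.............
all cells are . at tick 2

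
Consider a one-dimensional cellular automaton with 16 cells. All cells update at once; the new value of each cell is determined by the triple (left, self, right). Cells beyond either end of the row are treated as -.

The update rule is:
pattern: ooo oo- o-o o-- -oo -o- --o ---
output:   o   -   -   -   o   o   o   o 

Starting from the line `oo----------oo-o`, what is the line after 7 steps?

o-ooooo--oo--oo-

o--oooooooooo--o
o-oooooooooo--oo
o-ooooooooo--oo-
o-oooooooo--oo--
o-ooooooo--oo--o
o-oooooo--oo--oo
o-ooooo--oo--oo-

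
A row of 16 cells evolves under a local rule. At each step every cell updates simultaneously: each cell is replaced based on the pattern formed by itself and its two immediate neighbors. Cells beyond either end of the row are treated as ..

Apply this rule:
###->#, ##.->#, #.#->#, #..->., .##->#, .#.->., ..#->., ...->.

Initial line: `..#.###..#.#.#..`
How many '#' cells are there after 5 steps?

4

...####...#.#...
...####....#....
...####.........
...####.........  (fixed point — unchanged through step 5)
count of #: 4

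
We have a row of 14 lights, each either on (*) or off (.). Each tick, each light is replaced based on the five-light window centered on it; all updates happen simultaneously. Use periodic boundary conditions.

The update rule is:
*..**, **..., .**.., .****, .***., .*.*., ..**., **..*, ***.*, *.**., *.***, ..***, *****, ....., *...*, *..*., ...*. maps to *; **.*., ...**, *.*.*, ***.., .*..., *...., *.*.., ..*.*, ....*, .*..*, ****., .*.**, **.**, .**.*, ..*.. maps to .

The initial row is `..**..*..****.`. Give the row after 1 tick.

*.****..***..*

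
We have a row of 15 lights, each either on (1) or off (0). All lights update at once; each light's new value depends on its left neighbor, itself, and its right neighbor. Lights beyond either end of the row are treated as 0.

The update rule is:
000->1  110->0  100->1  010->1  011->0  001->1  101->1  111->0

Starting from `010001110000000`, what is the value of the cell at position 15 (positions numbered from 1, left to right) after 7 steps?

1

111110001111111
000001110000000
111110001111111  (repeats step 1; period 2)
step 7: 111110001111111
position 15 holds 1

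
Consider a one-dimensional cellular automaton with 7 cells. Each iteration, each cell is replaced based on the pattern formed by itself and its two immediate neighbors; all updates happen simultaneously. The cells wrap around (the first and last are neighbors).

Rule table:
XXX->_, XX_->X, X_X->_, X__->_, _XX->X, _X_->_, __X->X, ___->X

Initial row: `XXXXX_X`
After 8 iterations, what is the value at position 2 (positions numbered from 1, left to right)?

iteration 1: ____X_X
iteration 2: _XXX___
iteration 3: XX_X_XX
iteration 4: _X___X_
iteration 5: X__XX__
iteration 6: __XXX_X
iteration 7: _XX_X__
iteration 8: XXX___X
position 2 holds X

X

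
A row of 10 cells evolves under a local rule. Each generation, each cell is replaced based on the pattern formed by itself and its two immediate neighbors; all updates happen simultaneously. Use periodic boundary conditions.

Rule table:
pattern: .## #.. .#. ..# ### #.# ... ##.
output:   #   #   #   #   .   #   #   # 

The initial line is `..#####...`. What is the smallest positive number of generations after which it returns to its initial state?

2

###...####
..#####...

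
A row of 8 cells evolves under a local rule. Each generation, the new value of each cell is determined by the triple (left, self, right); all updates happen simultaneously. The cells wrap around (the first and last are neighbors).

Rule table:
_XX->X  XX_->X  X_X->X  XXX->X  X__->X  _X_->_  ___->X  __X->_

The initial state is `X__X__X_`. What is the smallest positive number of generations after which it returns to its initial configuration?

8

_X__X__X
X_X__X__
_X_X__X_
__X_X__X
X__X_X__
_X__X_X_
__X__X_X
X__X__X_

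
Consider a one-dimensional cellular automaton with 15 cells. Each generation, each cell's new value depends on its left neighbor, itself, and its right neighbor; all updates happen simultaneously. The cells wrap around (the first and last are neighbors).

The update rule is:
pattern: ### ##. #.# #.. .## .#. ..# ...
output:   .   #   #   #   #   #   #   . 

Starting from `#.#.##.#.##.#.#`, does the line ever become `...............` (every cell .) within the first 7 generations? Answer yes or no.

###############
...............
all cells are . at generation 2

yes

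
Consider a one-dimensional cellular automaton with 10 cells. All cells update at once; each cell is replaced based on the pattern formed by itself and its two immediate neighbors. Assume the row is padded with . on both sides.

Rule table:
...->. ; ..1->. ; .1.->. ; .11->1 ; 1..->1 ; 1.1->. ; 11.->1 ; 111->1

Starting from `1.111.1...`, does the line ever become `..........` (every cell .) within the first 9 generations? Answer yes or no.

..111..1..
..1111..1.
..11111..1
..111111..
..1111111.
..11111111
..11111111  (fixed point — unchanged through generation 9)
generation 9 is ..11111111, still not uniform .

no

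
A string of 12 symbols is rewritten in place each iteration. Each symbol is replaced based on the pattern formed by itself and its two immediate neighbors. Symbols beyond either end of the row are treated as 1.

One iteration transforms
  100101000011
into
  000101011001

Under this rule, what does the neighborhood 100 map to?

At position 1 the neighborhood is 100; the next row has 0 there.

0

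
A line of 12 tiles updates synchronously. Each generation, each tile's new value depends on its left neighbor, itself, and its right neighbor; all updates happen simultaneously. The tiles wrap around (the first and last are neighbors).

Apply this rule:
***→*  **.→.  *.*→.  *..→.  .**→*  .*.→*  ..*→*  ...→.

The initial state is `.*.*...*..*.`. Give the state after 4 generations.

..*..*.**..*

**.*..**.**.
*..*.**..*..
*.**.*..**.*
..*..*.**..*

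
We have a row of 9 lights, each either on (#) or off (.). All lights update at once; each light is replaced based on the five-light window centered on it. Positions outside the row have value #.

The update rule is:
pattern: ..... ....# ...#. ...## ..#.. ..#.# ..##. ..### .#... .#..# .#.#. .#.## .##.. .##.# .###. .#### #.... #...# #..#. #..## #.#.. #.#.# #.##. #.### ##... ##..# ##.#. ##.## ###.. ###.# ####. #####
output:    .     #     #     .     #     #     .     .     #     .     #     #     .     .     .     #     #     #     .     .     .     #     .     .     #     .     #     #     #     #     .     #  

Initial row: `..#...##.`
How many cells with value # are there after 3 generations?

4

..###...#
....###..
###...#..
count of #: 4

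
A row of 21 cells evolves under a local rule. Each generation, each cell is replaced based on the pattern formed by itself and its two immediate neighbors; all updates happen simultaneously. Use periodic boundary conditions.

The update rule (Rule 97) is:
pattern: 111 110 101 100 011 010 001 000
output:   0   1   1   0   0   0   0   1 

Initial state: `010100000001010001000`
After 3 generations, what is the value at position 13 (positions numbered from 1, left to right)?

1

001001111100100100011
000000000100000001001
011111110001111100000
position 13 holds 1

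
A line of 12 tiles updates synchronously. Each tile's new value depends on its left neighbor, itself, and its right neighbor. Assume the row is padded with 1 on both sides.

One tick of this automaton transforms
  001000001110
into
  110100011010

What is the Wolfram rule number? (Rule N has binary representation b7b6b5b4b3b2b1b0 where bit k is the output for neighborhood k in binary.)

90

position 9: 111 → 0  (bit 7 = 0)
position 10: 110 → 1  (bit 6 = 1)
position 11: 101 → 0  (bit 5 = 0)
position 0: 100 → 1  (bit 4 = 1)
position 8: 011 → 1  (bit 3 = 1)
position 2: 010 → 0  (bit 2 = 0)
position 1: 001 → 1  (bit 1 = 1)
position 4: 000 → 0  (bit 0 = 0)
bits b7..b0 = 01011010 = 90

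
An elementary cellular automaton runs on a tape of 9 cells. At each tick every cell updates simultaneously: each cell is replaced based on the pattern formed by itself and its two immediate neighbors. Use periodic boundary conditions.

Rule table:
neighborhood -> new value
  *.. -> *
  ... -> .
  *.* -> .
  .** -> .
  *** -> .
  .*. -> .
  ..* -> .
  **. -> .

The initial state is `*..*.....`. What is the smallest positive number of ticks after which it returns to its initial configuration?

.*..*....
..*..*...
...*..*..
....*..*.
.....*..*
*.....*..
.*.....*.
..*.....*
*..*.....

9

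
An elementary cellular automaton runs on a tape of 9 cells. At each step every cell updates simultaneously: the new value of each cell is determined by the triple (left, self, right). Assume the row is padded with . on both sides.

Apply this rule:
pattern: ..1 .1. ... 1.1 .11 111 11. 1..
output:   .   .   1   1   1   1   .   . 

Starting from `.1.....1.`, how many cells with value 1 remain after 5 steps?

...111...
11.11..11
1.11...1.
.11..1...
.1.....11
count of 1: 3

3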